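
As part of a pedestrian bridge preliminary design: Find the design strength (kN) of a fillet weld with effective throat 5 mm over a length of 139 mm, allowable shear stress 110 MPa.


Strength = throat * length * allowable stress
= 5 * 139 * 110 N
= 76450 N
= 76.45 kN

76.45 kN


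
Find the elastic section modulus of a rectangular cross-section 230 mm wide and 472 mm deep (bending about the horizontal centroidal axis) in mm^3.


S = b * h^2 / 6
= 230 * 472^2 / 6
= 230 * 222784 / 6
= 8540053.33 mm^3

8540053.33 mm^3


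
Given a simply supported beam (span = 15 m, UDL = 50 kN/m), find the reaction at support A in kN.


Total load = w * L = 50 * 15 = 750 kN
By symmetry, each reaction R = total / 2 = 750 / 2 = 375.0 kN

375.0 kN


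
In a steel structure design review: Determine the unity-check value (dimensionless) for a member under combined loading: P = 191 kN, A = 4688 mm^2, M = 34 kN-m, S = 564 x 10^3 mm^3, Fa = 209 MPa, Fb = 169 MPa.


f_a = P / A = 191000.0 / 4688 = 40.7423 MPa
f_b = M / S = 34000000.0 / 564000.0 = 60.2837 MPa
Ratio = f_a / Fa + f_b / Fb
= 40.7423 / 209 + 60.2837 / 169
= 0.5516 (dimensionless)

0.5516 (dimensionless)


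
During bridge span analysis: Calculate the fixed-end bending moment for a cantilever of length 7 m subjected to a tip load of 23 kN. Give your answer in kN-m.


For a cantilever with a point load at the free end:
M_max = P * L = 23 * 7 = 161 kN-m

161 kN-m


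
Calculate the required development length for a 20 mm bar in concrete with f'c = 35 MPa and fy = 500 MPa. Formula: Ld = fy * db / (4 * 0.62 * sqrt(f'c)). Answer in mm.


Ld = (fy * db) / (4 * 0.62 * sqrt(f'c))
= (500 * 20) / (4 * 0.62 * sqrt(35))
= 10000 / 14.6719
= 681.58 mm

681.58 mm


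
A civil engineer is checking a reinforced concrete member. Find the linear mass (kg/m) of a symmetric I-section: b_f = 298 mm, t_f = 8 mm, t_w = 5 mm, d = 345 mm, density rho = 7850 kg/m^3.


A_flanges = 2 * 298 * 8 = 4768 mm^2
A_web = (345 - 2 * 8) * 5 = 1645 mm^2
A_total = 4768 + 1645 = 6413 mm^2 = 0.006413 m^2
Weight = rho * A = 7850 * 0.006413 = 50.3421 kg/m

50.3421 kg/m


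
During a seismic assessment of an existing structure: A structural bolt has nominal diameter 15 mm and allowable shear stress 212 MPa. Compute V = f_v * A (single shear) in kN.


A = pi * d^2 / 4 = pi * 15^2 / 4 = 176.7146 mm^2
V = f_v * A / 1000 = 212 * 176.7146 / 1000
= 37.4635 kN

37.4635 kN


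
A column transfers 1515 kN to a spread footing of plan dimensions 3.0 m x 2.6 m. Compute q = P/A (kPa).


A = 3.0 * 2.6 = 7.8 m^2
q = P / A = 1515 / 7.8
= 194.2308 kPa

194.2308 kPa


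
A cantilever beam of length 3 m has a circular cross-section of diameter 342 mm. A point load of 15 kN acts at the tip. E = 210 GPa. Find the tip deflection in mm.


I = pi * d^4 / 64 = pi * 342^4 / 64 = 671543767.66 mm^4
L = 3000.0 mm, P = 15000.0 N, E = 210000.0 MPa
delta = P * L^3 / (3 * E * I)
= 15000.0 * 3000.0^3 / (3 * 210000.0 * 671543767.66)
= 0.9573 mm

0.9573 mm


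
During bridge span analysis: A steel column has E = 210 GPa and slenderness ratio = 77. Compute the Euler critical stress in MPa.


sigma_cr = pi^2 * E / lambda^2
= 9.8696 * 210000.0 / 77^2
= 9.8696 * 210000.0 / 5929
= 349.5728 MPa

349.5728 MPa


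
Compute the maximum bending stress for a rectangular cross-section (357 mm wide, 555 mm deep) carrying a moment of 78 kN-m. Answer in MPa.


I = b * h^3 / 12 = 357 * 555^3 / 12 = 5085877781.25 mm^4
y = h / 2 = 555 / 2 = 277.5 mm
M = 78 kN-m = 78000000.0 N-mm
sigma = M * y / I = 78000000.0 * 277.5 / 5085877781.25
= 4.26 MPa

4.26 MPa


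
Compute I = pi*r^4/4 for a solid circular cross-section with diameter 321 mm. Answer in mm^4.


r = d / 2 = 321 / 2 = 160.5 mm
I = pi * r^4 / 4 = pi * 160.5^4 / 4
= 521182744.29 mm^4

521182744.29 mm^4


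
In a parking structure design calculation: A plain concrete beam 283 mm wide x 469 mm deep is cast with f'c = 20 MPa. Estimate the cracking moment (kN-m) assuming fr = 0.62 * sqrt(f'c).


fr = 0.62 * sqrt(20) = 0.62 * 4.4721 = 2.7727 MPa
I = 283 * 469^3 / 12 = 2432896970.58 mm^4
y_t = 234.5 mm
M_cr = fr * I / y_t = 2.7727 * 2432896970.58 / 234.5 N-mm
= 28.7665 kN-m

28.7665 kN-m


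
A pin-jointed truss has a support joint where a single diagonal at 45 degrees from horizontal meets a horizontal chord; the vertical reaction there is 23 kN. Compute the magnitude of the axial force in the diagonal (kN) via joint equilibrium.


At the joint, only the diagonal has a vertical component, so vertical equilibrium gives:
F * sin(45) = 23
F = 23 / sin(45)
= 23 / 0.707107
= 32.53 kN

32.53 kN


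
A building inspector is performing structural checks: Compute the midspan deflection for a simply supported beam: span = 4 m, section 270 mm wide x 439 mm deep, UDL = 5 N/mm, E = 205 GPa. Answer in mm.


I = 270 * 439^3 / 12 = 1903601677.5 mm^4
L = 4000.0 mm, w = 5 N/mm, E = 205000.0 MPa
delta = 5 * w * L^4 / (384 * E * I)
= 5 * 5 * 4000.0^4 / (384 * 205000.0 * 1903601677.5)
= 0.0427 mm

0.0427 mm


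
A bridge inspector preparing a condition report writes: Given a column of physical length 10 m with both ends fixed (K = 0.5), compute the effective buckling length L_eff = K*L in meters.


L_eff = K * L
= 0.5 * 10
= 5.0 m

5.0 m


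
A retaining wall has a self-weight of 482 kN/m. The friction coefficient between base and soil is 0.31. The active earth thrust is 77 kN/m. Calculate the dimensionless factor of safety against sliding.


Resisting force = mu * W = 0.31 * 482 = 149.42 kN/m
FOS = Resisting / Driving = 149.42 / 77
= 1.9405 (dimensionless)

1.9405 (dimensionless)


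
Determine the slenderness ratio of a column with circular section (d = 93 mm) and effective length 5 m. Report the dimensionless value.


Radius of gyration r = d / 4 = 93 / 4 = 23.25 mm
L_eff = 5000.0 mm
Slenderness ratio = L / r = 5000.0 / 23.25 = 215.05 (dimensionless)

215.05 (dimensionless)


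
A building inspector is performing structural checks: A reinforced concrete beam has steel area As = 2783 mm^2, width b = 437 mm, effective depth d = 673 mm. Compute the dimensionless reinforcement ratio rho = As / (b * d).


rho = As / (b * d)
= 2783 / (437 * 673)
= 2783 / 294101
= 0.009463 (dimensionless)

0.009463 (dimensionless)


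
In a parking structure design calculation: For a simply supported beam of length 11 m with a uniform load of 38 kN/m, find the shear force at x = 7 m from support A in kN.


R_A = w * L / 2 = 38 * 11 / 2 = 209.0 kN
V(x) = R_A - w * x = 209.0 - 38 * 7
= -57.0 kN

-57.0 kN


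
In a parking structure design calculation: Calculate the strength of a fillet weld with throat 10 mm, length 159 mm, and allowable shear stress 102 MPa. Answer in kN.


Strength = throat * length * allowable stress
= 10 * 159 * 102 N
= 162180 N
= 162.18 kN

162.18 kN


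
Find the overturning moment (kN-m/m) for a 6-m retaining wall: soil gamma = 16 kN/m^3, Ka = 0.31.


Pa = 0.5 * Ka * gamma * H^2
= 0.5 * 0.31 * 16 * 6^2
= 89.28 kN/m
Arm = H / 3 = 6 / 3 = 2.0 m
Mo = Pa * arm = Pa * H / 3 = 89.28 * 6 / 3 = 178.56 kN-m/m

178.56 kN-m/m


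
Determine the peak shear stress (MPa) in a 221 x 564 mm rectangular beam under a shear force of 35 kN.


A = b * h = 221 * 564 = 124644 mm^2
V = 35 kN = 35000.0 N
tau_max = 1.5 * V / A = 1.5 * 35000.0 / 124644
= 0.4212 MPa

0.4212 MPa


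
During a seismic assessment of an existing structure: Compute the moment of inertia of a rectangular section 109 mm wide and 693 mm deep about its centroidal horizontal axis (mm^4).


I = b * h^3 / 12
= 109 * 693^3 / 12
= 109 * 332812557 / 12
= 3023047392.75 mm^4

3023047392.75 mm^4


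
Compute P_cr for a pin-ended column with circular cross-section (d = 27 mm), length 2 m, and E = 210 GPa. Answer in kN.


I = pi * d^4 / 64 = 26087.05 mm^4
L = 2000.0 mm
P_cr = pi^2 * E * I / L^2
= 9.8696 * 210000.0 * 26087.05 / 2000.0^2
= 13517.11 N = 13.5171 kN

13.5171 kN


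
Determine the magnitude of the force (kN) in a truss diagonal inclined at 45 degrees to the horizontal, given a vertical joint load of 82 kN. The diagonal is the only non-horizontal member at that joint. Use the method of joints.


At the joint, only the diagonal has a vertical component, so vertical equilibrium gives:
F * sin(45) = 82
F = 82 / sin(45)
= 82 / 0.707107
= 115.97 kN

115.97 kN


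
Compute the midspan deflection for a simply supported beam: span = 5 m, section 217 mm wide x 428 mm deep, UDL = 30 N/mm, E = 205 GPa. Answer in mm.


I = 217 * 428^3 / 12 = 1417783098.67 mm^4
L = 5000.0 mm, w = 30 N/mm, E = 205000.0 MPa
delta = 5 * w * L^4 / (384 * E * I)
= 5 * 30 * 5000.0^4 / (384 * 205000.0 * 1417783098.67)
= 0.84 mm

0.84 mm


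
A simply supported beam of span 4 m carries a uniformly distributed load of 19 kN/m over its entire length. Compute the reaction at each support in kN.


Total load = w * L = 19 * 4 = 76 kN
By symmetry, each reaction R = total / 2 = 76 / 2 = 38.0 kN

38.0 kN


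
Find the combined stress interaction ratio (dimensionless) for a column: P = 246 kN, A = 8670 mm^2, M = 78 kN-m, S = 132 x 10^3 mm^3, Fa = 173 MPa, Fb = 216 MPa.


f_a = P / A = 246000.0 / 8670 = 28.3737 MPa
f_b = M / S = 78000000.0 / 132000.0 = 590.9091 MPa
Ratio = f_a / Fa + f_b / Fb
= 28.3737 / 173 + 590.9091 / 216
= 2.8997 (dimensionless)

2.8997 (dimensionless)


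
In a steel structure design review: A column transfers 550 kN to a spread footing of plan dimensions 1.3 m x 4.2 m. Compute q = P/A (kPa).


A = 1.3 * 4.2 = 5.46 m^2
q = P / A = 550 / 5.46
= 100.7326 kPa

100.7326 kPa


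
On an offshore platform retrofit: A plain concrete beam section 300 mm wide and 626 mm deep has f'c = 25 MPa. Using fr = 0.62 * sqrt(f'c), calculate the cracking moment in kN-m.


fr = 0.62 * sqrt(25) = 0.62 * 5.0 = 3.1 MPa
I = 300 * 626^3 / 12 = 6132859400.0 mm^4
y_t = 313.0 mm
M_cr = fr * I / y_t = 3.1 * 6132859400.0 / 313.0 N-mm
= 60.7408 kN-m

60.7408 kN-m


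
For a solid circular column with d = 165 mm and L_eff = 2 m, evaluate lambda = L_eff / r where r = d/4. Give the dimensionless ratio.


Radius of gyration r = d / 4 = 165 / 4 = 41.25 mm
L_eff = 2000.0 mm
Slenderness ratio = L / r = 2000.0 / 41.25 = 48.48 (dimensionless)

48.48 (dimensionless)


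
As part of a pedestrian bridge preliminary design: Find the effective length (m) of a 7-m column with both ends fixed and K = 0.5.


L_eff = K * L
= 0.5 * 7
= 3.5 m

3.5 m


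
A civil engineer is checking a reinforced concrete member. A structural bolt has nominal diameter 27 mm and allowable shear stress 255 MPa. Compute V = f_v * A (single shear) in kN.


A = pi * d^2 / 4 = pi * 27^2 / 4 = 572.5553 mm^2
V = f_v * A / 1000 = 255 * 572.5553 / 1000
= 146.0016 kN

146.0016 kN


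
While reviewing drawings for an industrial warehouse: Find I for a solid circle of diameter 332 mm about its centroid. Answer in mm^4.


r = d / 2 = 332 / 2 = 166.0 mm
I = pi * r^4 / 4 = pi * 166.0^4 / 4
= 596378850.42 mm^4

596378850.42 mm^4


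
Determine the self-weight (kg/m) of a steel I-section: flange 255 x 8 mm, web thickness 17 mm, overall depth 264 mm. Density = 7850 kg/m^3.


A_flanges = 2 * 255 * 8 = 4080 mm^2
A_web = (264 - 2 * 8) * 17 = 4216 mm^2
A_total = 4080 + 4216 = 8296 mm^2 = 0.008296 m^2
Weight = rho * A = 7850 * 0.008296 = 65.1236 kg/m

65.1236 kg/m


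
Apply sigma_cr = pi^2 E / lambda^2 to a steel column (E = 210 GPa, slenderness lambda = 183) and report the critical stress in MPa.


sigma_cr = pi^2 * E / lambda^2
= 9.8696 * 210000.0 / 183^2
= 9.8696 * 210000.0 / 33489
= 61.8895 MPa

61.8895 MPa


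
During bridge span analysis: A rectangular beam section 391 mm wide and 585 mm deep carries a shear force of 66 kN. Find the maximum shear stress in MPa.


A = b * h = 391 * 585 = 228735 mm^2
V = 66 kN = 66000.0 N
tau_max = 1.5 * V / A = 1.5 * 66000.0 / 228735
= 0.4328 MPa

0.4328 MPa


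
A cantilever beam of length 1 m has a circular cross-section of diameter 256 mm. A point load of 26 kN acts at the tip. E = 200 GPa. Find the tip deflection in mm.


I = pi * d^4 / 64 = pi * 256^4 / 64 = 210828714.13 mm^4
L = 1000.0 mm, P = 26000.0 N, E = 200000.0 MPa
delta = P * L^3 / (3 * E * I)
= 26000.0 * 1000.0^3 / (3 * 200000.0 * 210828714.13)
= 0.2055 mm

0.2055 mm


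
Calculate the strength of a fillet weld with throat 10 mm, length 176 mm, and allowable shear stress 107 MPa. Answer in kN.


Strength = throat * length * allowable stress
= 10 * 176 * 107 N
= 188320 N
= 188.32 kN

188.32 kN


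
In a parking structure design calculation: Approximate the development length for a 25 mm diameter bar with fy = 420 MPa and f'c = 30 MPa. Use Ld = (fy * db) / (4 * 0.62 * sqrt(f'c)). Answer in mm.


Ld = (fy * db) / (4 * 0.62 * sqrt(f'c))
= (420 * 25) / (4 * 0.62 * sqrt(30))
= 10500 / 13.5835
= 773.0 mm

773.0 mm


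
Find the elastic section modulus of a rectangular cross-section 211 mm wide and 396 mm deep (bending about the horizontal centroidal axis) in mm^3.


S = b * h^2 / 6
= 211 * 396^2 / 6
= 211 * 156816 / 6
= 5514696.0 mm^3

5514696.0 mm^3


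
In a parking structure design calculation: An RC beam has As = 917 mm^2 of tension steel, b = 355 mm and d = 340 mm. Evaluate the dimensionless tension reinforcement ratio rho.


rho = As / (b * d)
= 917 / (355 * 340)
= 917 / 120700
= 0.007597 (dimensionless)

0.007597 (dimensionless)


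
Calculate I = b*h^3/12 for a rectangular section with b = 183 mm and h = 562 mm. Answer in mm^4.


I = b * h^3 / 12
= 183 * 562^3 / 12
= 183 * 177504328 / 12
= 2706941002.0 mm^4

2706941002.0 mm^4


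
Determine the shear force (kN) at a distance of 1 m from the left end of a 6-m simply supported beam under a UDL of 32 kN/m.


R_A = w * L / 2 = 32 * 6 / 2 = 96.0 kN
V(x) = R_A - w * x = 96.0 - 32 * 1
= 64.0 kN

64.0 kN


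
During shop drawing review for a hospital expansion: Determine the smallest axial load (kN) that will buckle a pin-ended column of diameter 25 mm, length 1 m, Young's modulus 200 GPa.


I = pi * d^4 / 64 = 19174.76 mm^4
L = 1000.0 mm
P_cr = pi^2 * E * I / L^2
= 9.8696 * 200000.0 * 19174.76 / 1000.0^2
= 37849.46 N = 37.8495 kN

37.8495 kN


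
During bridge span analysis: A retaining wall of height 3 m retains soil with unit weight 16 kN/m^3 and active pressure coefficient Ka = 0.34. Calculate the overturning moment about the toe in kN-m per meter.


Pa = 0.5 * Ka * gamma * H^2
= 0.5 * 0.34 * 16 * 3^2
= 24.48 kN/m
Arm = H / 3 = 3 / 3 = 1.0 m
Mo = Pa * arm = Pa * H / 3 = 24.48 * 3 / 3 = 24.48 kN-m/m

24.48 kN-m/m


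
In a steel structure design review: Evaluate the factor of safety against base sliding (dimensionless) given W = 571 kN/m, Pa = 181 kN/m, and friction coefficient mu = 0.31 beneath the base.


Resisting force = mu * W = 0.31 * 571 = 177.01 kN/m
FOS = Resisting / Driving = 177.01 / 181
= 0.978 (dimensionless)

0.978 (dimensionless)


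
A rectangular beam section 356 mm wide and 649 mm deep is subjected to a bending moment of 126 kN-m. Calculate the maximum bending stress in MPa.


I = b * h^3 / 12 = 356 * 649^3 / 12 = 8109663653.67 mm^4
y = h / 2 = 649 / 2 = 324.5 mm
M = 126 kN-m = 126000000.0 N-mm
sigma = M * y / I = 126000000.0 * 324.5 / 8109663653.67
= 5.04 MPa

5.04 MPa


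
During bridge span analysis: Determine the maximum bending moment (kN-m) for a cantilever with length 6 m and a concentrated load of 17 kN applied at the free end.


For a cantilever with a point load at the free end:
M_max = P * L = 17 * 6 = 102 kN-m

102 kN-m


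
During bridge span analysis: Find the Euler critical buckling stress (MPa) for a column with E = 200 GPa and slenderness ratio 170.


sigma_cr = pi^2 * E / lambda^2
= 9.8696 * 200000.0 / 170^2
= 9.8696 * 200000.0 / 28900
= 68.3018 MPa

68.3018 MPa


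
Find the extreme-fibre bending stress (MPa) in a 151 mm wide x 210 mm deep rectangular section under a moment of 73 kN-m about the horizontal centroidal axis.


I = b * h^3 / 12 = 151 * 210^3 / 12 = 116534250.0 mm^4
y = h / 2 = 210 / 2 = 105.0 mm
M = 73 kN-m = 73000000.0 N-mm
sigma = M * y / I = 73000000.0 * 105.0 / 116534250.0
= 65.77 MPa

65.77 MPa


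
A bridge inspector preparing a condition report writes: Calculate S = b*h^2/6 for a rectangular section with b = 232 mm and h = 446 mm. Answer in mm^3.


S = b * h^2 / 6
= 232 * 446^2 / 6
= 232 * 198916 / 6
= 7691418.67 mm^3

7691418.67 mm^3


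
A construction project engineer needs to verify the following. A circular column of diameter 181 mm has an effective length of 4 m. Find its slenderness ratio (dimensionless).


Radius of gyration r = d / 4 = 181 / 4 = 45.25 mm
L_eff = 4000.0 mm
Slenderness ratio = L / r = 4000.0 / 45.25 = 88.4 (dimensionless)

88.4 (dimensionless)


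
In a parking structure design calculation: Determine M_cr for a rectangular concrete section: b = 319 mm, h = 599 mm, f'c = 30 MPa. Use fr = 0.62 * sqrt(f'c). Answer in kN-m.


fr = 0.62 * sqrt(30) = 0.62 * 5.4772 = 3.3959 MPa
I = 319 * 599^3 / 12 = 5713337823.42 mm^4
y_t = 299.5 mm
M_cr = fr * I / y_t = 3.3959 * 5713337823.42 / 299.5 N-mm
= 64.7807 kN-m

64.7807 kN-m


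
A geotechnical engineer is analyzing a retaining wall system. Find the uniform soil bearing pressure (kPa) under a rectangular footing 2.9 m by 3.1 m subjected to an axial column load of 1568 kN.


A = 2.9 * 3.1 = 8.99 m^2
q = P / A = 1568 / 8.99
= 174.416 kPa

174.416 kPa


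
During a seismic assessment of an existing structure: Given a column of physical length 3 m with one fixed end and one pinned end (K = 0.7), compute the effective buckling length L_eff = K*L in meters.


L_eff = K * L
= 0.7 * 3
= 2.1 m

2.1 m


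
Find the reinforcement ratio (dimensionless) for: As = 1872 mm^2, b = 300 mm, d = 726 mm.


rho = As / (b * d)
= 1872 / (300 * 726)
= 1872 / 217800
= 0.008595 (dimensionless)

0.008595 (dimensionless)


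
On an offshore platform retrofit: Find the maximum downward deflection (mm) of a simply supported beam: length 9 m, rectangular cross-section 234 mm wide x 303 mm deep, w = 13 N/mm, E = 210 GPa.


I = 234 * 303^3 / 12 = 542453476.5 mm^4
L = 9000.0 mm, w = 13 N/mm, E = 210000.0 MPa
delta = 5 * w * L^4 / (384 * E * I)
= 5 * 13 * 9000.0^4 / (384 * 210000.0 * 542453476.5)
= 9.7492 mm

9.7492 mm


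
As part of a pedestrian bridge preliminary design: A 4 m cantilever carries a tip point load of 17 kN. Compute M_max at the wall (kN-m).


For a cantilever with a point load at the free end:
M_max = P * L = 17 * 4 = 68 kN-m

68 kN-m


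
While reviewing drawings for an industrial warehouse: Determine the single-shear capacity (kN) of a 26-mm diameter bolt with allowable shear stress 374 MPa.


A = pi * d^2 / 4 = pi * 26^2 / 4 = 530.9292 mm^2
V = f_v * A / 1000 = 374 * 530.9292 / 1000
= 198.5675 kN

198.5675 kN


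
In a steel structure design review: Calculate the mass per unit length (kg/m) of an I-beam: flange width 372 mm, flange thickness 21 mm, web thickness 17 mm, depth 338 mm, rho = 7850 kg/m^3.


A_flanges = 2 * 372 * 21 = 15624 mm^2
A_web = (338 - 2 * 21) * 17 = 5032 mm^2
A_total = 15624 + 5032 = 20656 mm^2 = 0.020656 m^2
Weight = rho * A = 7850 * 0.020656 = 162.1496 kg/m

162.1496 kg/m


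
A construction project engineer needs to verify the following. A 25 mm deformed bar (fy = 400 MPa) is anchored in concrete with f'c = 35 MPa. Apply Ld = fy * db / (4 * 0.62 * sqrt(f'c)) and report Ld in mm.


Ld = (fy * db) / (4 * 0.62 * sqrt(f'c))
= (400 * 25) / (4 * 0.62 * sqrt(35))
= 10000 / 14.6719
= 681.58 mm

681.58 mm


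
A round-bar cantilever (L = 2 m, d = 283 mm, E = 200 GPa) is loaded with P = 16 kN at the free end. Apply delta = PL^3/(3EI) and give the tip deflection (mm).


I = pi * d^4 / 64 = pi * 283^4 / 64 = 314858658.55 mm^4
L = 2000.0 mm, P = 16000.0 N, E = 200000.0 MPa
delta = P * L^3 / (3 * E * I)
= 16000.0 * 2000.0^3 / (3 * 200000.0 * 314858658.55)
= 0.6776 mm

0.6776 mm


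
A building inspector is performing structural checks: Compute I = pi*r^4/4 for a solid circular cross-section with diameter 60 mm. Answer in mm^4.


r = d / 2 = 60 / 2 = 30.0 mm
I = pi * r^4 / 4 = pi * 30.0^4 / 4
= 636172.51 mm^4

636172.51 mm^4


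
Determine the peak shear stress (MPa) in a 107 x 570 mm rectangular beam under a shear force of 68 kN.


A = b * h = 107 * 570 = 60990 mm^2
V = 68 kN = 68000.0 N
tau_max = 1.5 * V / A = 1.5 * 68000.0 / 60990
= 1.6724 MPa

1.6724 MPa


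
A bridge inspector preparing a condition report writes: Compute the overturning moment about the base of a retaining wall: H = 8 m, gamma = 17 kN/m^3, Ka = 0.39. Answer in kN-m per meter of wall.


Pa = 0.5 * Ka * gamma * H^2
= 0.5 * 0.39 * 17 * 8^2
= 212.16 kN/m
Arm = H / 3 = 8 / 3 = 2.6667 m
Mo = Pa * arm = Pa * H / 3 = 212.16 * 8 / 3 = 565.76 kN-m/m

565.76 kN-m/m


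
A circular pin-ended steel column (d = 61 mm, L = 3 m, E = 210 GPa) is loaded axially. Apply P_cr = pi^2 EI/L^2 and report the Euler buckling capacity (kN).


I = pi * d^4 / 64 = 679656.13 mm^4
L = 3000.0 mm
P_cr = pi^2 * E * I / L^2
= 9.8696 * 210000.0 * 679656.13 / 3000.0^2
= 156518.53 N = 156.5185 kN

156.5185 kN


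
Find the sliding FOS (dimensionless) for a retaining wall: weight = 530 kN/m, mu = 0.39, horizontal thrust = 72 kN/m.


Resisting force = mu * W = 0.39 * 530 = 206.7 kN/m
FOS = Resisting / Driving = 206.7 / 72
= 2.8708 (dimensionless)

2.8708 (dimensionless)


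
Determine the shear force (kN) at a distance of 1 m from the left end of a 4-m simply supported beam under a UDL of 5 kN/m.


R_A = w * L / 2 = 5 * 4 / 2 = 10.0 kN
V(x) = R_A - w * x = 10.0 - 5 * 1
= 5.0 kN

5.0 kN


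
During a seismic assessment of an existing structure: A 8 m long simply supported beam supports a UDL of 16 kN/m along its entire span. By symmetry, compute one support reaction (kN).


Total load = w * L = 16 * 8 = 128 kN
By symmetry, each reaction R = total / 2 = 128 / 2 = 64.0 kN

64.0 kN


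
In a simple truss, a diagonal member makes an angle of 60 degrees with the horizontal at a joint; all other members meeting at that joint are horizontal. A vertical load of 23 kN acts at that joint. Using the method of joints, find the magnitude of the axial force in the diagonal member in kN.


At the joint, only the diagonal has a vertical component, so vertical equilibrium gives:
F * sin(60) = 23
F = 23 / sin(60)
= 23 / 0.866025
= 26.56 kN

26.56 kN


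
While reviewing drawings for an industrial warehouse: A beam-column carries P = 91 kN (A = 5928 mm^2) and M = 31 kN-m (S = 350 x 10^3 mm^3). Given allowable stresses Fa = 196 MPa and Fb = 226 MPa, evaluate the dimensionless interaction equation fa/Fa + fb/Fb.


f_a = P / A = 91000.0 / 5928 = 15.3509 MPa
f_b = M / S = 31000000.0 / 350000.0 = 88.5714 MPa
Ratio = f_a / Fa + f_b / Fb
= 15.3509 / 196 + 88.5714 / 226
= 0.4702 (dimensionless)

0.4702 (dimensionless)


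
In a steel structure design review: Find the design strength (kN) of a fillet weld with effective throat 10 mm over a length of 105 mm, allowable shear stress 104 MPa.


Strength = throat * length * allowable stress
= 10 * 105 * 104 N
= 109200 N
= 109.2 kN

109.2 kN


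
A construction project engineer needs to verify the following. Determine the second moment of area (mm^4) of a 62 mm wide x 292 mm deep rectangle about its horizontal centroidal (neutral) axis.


I = b * h^3 / 12
= 62 * 292^3 / 12
= 62 * 24897088 / 12
= 128634954.67 mm^4

128634954.67 mm^4


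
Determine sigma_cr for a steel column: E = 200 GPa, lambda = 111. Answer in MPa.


sigma_cr = pi^2 * E / lambda^2
= 9.8696 * 200000.0 / 111^2
= 9.8696 * 200000.0 / 12321
= 160.2078 MPa

160.2078 MPa


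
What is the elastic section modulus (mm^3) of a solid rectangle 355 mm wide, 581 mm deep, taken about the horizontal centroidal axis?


S = b * h^2 / 6
= 355 * 581^2 / 6
= 355 * 337561 / 6
= 19972359.17 mm^3

19972359.17 mm^3


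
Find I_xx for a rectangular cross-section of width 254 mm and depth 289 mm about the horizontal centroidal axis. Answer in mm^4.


I = b * h^3 / 12
= 254 * 289^3 / 12
= 254 * 24137569 / 12
= 510911877.17 mm^4

510911877.17 mm^4


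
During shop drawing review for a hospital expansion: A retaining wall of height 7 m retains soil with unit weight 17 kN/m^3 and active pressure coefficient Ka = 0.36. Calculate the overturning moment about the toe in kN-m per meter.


Pa = 0.5 * Ka * gamma * H^2
= 0.5 * 0.36 * 17 * 7^2
= 149.94 kN/m
Arm = H / 3 = 7 / 3 = 2.3333 m
Mo = Pa * arm = Pa * H / 3 = 149.94 * 7 / 3 = 349.86 kN-m/m

349.86 kN-m/m


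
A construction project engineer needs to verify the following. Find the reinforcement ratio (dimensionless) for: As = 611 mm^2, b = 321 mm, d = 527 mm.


rho = As / (b * d)
= 611 / (321 * 527)
= 611 / 169167
= 0.003612 (dimensionless)

0.003612 (dimensionless)


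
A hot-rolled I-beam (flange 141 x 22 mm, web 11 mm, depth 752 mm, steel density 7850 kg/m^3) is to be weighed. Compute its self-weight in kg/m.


A_flanges = 2 * 141 * 22 = 6204 mm^2
A_web = (752 - 2 * 22) * 11 = 7788 mm^2
A_total = 6204 + 7788 = 13992 mm^2 = 0.013992 m^2
Weight = rho * A = 7850 * 0.013992 = 109.8372 kg/m

109.8372 kg/m


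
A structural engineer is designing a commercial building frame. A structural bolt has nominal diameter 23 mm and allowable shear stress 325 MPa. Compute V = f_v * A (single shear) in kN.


A = pi * d^2 / 4 = pi * 23^2 / 4 = 415.4756 mm^2
V = f_v * A / 1000 = 325 * 415.4756 / 1000
= 135.0296 kN

135.0296 kN


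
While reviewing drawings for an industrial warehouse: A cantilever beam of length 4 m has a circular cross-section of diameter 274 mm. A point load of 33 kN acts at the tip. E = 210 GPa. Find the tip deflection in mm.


I = pi * d^4 / 64 = pi * 274^4 / 64 = 276676421.54 mm^4
L = 4000.0 mm, P = 33000.0 N, E = 210000.0 MPa
delta = P * L^3 / (3 * E * I)
= 33000.0 * 4000.0^3 / (3 * 210000.0 * 276676421.54)
= 12.1166 mm

12.1166 mm


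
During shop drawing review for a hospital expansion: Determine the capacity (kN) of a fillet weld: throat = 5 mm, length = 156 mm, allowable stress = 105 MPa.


Strength = throat * length * allowable stress
= 5 * 156 * 105 N
= 81900 N
= 81.9 kN

81.9 kN


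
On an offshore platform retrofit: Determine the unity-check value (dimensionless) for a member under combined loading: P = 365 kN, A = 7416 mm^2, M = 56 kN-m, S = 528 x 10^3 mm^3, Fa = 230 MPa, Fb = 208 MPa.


f_a = P / A = 365000.0 / 7416 = 49.2179 MPa
f_b = M / S = 56000000.0 / 528000.0 = 106.0606 MPa
Ratio = f_a / Fa + f_b / Fb
= 49.2179 / 230 + 106.0606 / 208
= 0.7239 (dimensionless)

0.7239 (dimensionless)


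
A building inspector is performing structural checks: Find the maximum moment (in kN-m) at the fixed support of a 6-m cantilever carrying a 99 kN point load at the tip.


For a cantilever with a point load at the free end:
M_max = P * L = 99 * 6 = 594 kN-m

594 kN-m


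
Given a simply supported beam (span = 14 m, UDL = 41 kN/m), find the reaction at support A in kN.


Total load = w * L = 41 * 14 = 574 kN
By symmetry, each reaction R = total / 2 = 574 / 2 = 287.0 kN

287.0 kN


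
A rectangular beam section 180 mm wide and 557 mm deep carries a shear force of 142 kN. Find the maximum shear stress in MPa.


A = b * h = 180 * 557 = 100260 mm^2
V = 142 kN = 142000.0 N
tau_max = 1.5 * V / A = 1.5 * 142000.0 / 100260
= 2.1245 MPa

2.1245 MPa


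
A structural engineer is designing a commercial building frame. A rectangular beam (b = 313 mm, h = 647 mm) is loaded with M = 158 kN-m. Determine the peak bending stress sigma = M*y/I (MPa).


I = b * h^3 / 12 = 313 * 647^3 / 12 = 7064410599.92 mm^4
y = h / 2 = 647 / 2 = 323.5 mm
M = 158 kN-m = 158000000.0 N-mm
sigma = M * y / I = 158000000.0 * 323.5 / 7064410599.92
= 7.24 MPa

7.24 MPa


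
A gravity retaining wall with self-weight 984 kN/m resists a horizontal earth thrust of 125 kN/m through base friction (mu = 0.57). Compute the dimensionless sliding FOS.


Resisting force = mu * W = 0.57 * 984 = 560.88 kN/m
FOS = Resisting / Driving = 560.88 / 125
= 4.487 (dimensionless)

4.487 (dimensionless)


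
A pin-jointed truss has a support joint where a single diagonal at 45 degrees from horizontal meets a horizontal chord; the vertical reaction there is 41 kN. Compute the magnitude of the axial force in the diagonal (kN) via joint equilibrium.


At the joint, only the diagonal has a vertical component, so vertical equilibrium gives:
F * sin(45) = 41
F = 41 / sin(45)
= 41 / 0.707107
= 57.98 kN

57.98 kN


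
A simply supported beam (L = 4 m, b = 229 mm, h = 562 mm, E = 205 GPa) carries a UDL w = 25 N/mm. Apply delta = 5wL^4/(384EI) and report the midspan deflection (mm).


I = 229 * 562^3 / 12 = 3387374259.33 mm^4
L = 4000.0 mm, w = 25 N/mm, E = 205000.0 MPa
delta = 5 * w * L^4 / (384 * E * I)
= 5 * 25 * 4000.0^4 / (384 * 205000.0 * 3387374259.33)
= 0.12 mm

0.12 mm


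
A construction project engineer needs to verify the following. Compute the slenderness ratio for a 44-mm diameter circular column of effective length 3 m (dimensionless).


Radius of gyration r = d / 4 = 44 / 4 = 11.0 mm
L_eff = 3000.0 mm
Slenderness ratio = L / r = 3000.0 / 11.0 = 272.73 (dimensionless)

272.73 (dimensionless)


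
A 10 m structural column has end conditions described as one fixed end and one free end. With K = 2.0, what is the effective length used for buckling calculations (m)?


L_eff = K * L
= 2.0 * 10
= 20.0 m

20.0 m


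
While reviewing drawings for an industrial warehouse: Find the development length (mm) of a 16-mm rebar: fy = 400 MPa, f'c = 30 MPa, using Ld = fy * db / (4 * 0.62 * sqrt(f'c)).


Ld = (fy * db) / (4 * 0.62 * sqrt(f'c))
= (400 * 16) / (4 * 0.62 * sqrt(30))
= 6400 / 13.5835
= 471.16 mm

471.16 mm


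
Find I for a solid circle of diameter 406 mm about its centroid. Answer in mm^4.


r = d / 2 = 406 / 2 = 203.0 mm
I = pi * r^4 / 4 = pi * 203.0^4 / 4
= 1333748773.37 mm^4

1333748773.37 mm^4


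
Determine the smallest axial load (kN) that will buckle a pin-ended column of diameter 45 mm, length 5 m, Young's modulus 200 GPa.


I = pi * d^4 / 64 = 201288.96 mm^4
L = 5000.0 mm
P_cr = pi^2 * E * I / L^2
= 9.8696 * 200000.0 * 201288.96 / 5000.0^2
= 15893.14 N = 15.8931 kN

15.8931 kN


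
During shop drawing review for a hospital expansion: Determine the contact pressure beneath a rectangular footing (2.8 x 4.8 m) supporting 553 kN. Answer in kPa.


A = 2.8 * 4.8 = 13.44 m^2
q = P / A = 553 / 13.44
= 41.1458 kPa

41.1458 kPa


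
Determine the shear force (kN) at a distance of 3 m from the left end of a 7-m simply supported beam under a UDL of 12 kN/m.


R_A = w * L / 2 = 12 * 7 / 2 = 42.0 kN
V(x) = R_A - w * x = 42.0 - 12 * 3
= 6.0 kN

6.0 kN


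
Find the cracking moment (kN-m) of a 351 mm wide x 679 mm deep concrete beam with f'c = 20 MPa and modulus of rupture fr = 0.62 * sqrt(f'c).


fr = 0.62 * sqrt(20) = 0.62 * 4.4721 = 2.7727 MPa
I = 351 * 679^3 / 12 = 9156620040.75 mm^4
y_t = 339.5 mm
M_cr = fr * I / y_t = 2.7727 * 9156620040.75 / 339.5 N-mm
= 74.7829 kN-m

74.7829 kN-m


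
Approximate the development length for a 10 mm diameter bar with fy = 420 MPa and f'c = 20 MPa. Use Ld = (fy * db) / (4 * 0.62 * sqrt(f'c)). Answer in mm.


Ld = (fy * db) / (4 * 0.62 * sqrt(f'c))
= (420 * 10) / (4 * 0.62 * sqrt(20))
= 4200 / 11.0909
= 378.69 mm

378.69 mm


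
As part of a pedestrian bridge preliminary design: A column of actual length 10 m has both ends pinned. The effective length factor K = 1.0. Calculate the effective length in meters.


L_eff = K * L
= 1.0 * 10
= 10.0 m

10.0 m


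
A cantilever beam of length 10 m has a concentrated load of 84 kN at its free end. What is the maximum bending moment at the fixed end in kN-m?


For a cantilever with a point load at the free end:
M_max = P * L = 84 * 10 = 840 kN-m

840 kN-m


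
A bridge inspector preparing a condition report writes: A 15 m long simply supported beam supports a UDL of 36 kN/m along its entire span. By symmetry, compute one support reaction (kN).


Total load = w * L = 36 * 15 = 540 kN
By symmetry, each reaction R = total / 2 = 540 / 2 = 270.0 kN

270.0 kN


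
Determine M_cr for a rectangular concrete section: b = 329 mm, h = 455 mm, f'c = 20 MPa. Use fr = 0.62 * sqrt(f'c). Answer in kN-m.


fr = 0.62 * sqrt(20) = 0.62 * 4.4721 = 2.7727 MPa
I = 329 * 455^3 / 12 = 2582550614.58 mm^4
y_t = 227.5 mm
M_cr = fr * I / y_t = 2.7727 * 2582550614.58 / 227.5 N-mm
= 31.4756 kN-m

31.4756 kN-m


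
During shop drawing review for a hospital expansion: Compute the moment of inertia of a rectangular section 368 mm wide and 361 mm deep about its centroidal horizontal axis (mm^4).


I = b * h^3 / 12
= 368 * 361^3 / 12
= 368 * 47045881 / 12
= 1442740350.67 mm^4

1442740350.67 mm^4


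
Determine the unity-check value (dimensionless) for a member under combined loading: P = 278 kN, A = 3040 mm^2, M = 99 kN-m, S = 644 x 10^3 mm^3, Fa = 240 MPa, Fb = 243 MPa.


f_a = P / A = 278000.0 / 3040 = 91.4474 MPa
f_b = M / S = 99000000.0 / 644000.0 = 153.7267 MPa
Ratio = f_a / Fa + f_b / Fb
= 91.4474 / 240 + 153.7267 / 243
= 1.0137 (dimensionless)

1.0137 (dimensionless)


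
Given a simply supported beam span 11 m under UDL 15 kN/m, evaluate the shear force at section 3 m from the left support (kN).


R_A = w * L / 2 = 15 * 11 / 2 = 82.5 kN
V(x) = R_A - w * x = 82.5 - 15 * 3
= 37.5 kN

37.5 kN


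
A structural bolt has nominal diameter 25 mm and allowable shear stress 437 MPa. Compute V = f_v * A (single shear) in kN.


A = pi * d^2 / 4 = pi * 25^2 / 4 = 490.8739 mm^2
V = f_v * A / 1000 = 437 * 490.8739 / 1000
= 214.5119 kN

214.5119 kN


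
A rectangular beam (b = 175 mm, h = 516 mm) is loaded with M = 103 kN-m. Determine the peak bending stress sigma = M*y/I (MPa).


I = b * h^3 / 12 = 175 * 516^3 / 12 = 2003576400.0 mm^4
y = h / 2 = 516 / 2 = 258.0 mm
M = 103 kN-m = 103000000.0 N-mm
sigma = M * y / I = 103000000.0 * 258.0 / 2003576400.0
= 13.26 MPa

13.26 MPa


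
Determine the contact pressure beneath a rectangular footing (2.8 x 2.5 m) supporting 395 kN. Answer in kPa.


A = 2.8 * 2.5 = 7.0 m^2
q = P / A = 395 / 7.0
= 56.4286 kPa

56.4286 kPa


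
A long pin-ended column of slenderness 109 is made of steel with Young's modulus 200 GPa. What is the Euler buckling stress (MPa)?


sigma_cr = pi^2 * E / lambda^2
= 9.8696 * 200000.0 / 109^2
= 9.8696 * 200000.0 / 11881
= 166.141 MPa

166.141 MPa


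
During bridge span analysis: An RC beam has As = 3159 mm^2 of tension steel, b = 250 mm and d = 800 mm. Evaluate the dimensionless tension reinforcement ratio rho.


rho = As / (b * d)
= 3159 / (250 * 800)
= 3159 / 200000
= 0.015795 (dimensionless)

0.015795 (dimensionless)


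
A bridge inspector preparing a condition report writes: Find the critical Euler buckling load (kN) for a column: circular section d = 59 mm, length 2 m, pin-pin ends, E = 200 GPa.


I = pi * d^4 / 64 = 594809.57 mm^4
L = 2000.0 mm
P_cr = pi^2 * E * I / L^2
= 9.8696 * 200000.0 * 594809.57 / 2000.0^2
= 293526.76 N = 293.5268 kN

293.5268 kN


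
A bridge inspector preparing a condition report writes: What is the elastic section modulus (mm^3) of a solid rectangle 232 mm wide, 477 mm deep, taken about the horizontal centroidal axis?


S = b * h^2 / 6
= 232 * 477^2 / 6
= 232 * 227529 / 6
= 8797788.0 mm^3

8797788.0 mm^3


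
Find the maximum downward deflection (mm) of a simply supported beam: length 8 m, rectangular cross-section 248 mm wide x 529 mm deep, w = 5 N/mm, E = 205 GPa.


I = 248 * 529^3 / 12 = 3059408372.67 mm^4
L = 8000.0 mm, w = 5 N/mm, E = 205000.0 MPa
delta = 5 * w * L^4 / (384 * E * I)
= 5 * 5 * 8000.0^4 / (384 * 205000.0 * 3059408372.67)
= 0.4252 mm

0.4252 mm


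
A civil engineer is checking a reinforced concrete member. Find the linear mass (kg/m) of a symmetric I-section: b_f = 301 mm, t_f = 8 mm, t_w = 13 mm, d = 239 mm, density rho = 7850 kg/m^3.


A_flanges = 2 * 301 * 8 = 4816 mm^2
A_web = (239 - 2 * 8) * 13 = 2899 mm^2
A_total = 4816 + 2899 = 7715 mm^2 = 0.007715 m^2
Weight = rho * A = 7850 * 0.007715 = 60.5628 kg/m

60.5628 kg/m


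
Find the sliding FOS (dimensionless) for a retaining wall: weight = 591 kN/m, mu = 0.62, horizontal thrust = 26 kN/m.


Resisting force = mu * W = 0.62 * 591 = 366.42 kN/m
FOS = Resisting / Driving = 366.42 / 26
= 14.0931 (dimensionless)

14.0931 (dimensionless)


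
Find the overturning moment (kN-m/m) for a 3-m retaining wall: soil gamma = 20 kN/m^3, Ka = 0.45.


Pa = 0.5 * Ka * gamma * H^2
= 0.5 * 0.45 * 20 * 3^2
= 40.5 kN/m
Arm = H / 3 = 3 / 3 = 1.0 m
Mo = Pa * arm = Pa * H / 3 = 40.5 * 3 / 3 = 40.5 kN-m/m

40.5 kN-m/m


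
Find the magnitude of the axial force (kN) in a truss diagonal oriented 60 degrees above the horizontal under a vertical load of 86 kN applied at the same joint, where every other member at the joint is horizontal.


At the joint, only the diagonal has a vertical component, so vertical equilibrium gives:
F * sin(60) = 86
F = 86 / sin(60)
= 86 / 0.866025
= 99.3 kN

99.3 kN


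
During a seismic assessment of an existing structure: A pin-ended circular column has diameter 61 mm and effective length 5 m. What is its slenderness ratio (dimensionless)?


Radius of gyration r = d / 4 = 61 / 4 = 15.25 mm
L_eff = 5000.0 mm
Slenderness ratio = L / r = 5000.0 / 15.25 = 327.87 (dimensionless)

327.87 (dimensionless)


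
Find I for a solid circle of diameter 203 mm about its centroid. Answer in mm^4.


r = d / 2 = 203 / 2 = 101.5 mm
I = pi * r^4 / 4 = pi * 101.5^4 / 4
= 83359298.34 mm^4

83359298.34 mm^4


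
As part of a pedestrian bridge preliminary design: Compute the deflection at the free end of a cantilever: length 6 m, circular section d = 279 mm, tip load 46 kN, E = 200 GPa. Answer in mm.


I = pi * d^4 / 64 = pi * 279^4 / 64 = 297431329.11 mm^4
L = 6000.0 mm, P = 46000.0 N, E = 200000.0 MPa
delta = P * L^3 / (3 * E * I)
= 46000.0 * 6000.0^3 / (3 * 200000.0 * 297431329.11)
= 55.6767 mm

55.6767 mm


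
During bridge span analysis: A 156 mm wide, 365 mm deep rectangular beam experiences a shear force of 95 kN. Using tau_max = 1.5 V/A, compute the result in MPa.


A = b * h = 156 * 365 = 56940 mm^2
V = 95 kN = 95000.0 N
tau_max = 1.5 * V / A = 1.5 * 95000.0 / 56940
= 2.5026 MPa

2.5026 MPa


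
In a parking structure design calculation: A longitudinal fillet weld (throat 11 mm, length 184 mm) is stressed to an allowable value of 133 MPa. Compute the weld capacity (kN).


Strength = throat * length * allowable stress
= 11 * 184 * 133 N
= 269192 N
= 269.19 kN

269.19 kN


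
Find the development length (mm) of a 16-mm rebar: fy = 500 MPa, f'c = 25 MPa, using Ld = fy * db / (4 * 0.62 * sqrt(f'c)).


Ld = (fy * db) / (4 * 0.62 * sqrt(f'c))
= (500 * 16) / (4 * 0.62 * sqrt(25))
= 8000 / 12.4
= 645.16 mm

645.16 mm


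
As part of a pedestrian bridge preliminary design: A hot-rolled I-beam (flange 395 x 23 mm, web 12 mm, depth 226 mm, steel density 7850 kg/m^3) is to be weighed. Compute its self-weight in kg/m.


A_flanges = 2 * 395 * 23 = 18170 mm^2
A_web = (226 - 2 * 23) * 12 = 2160 mm^2
A_total = 18170 + 2160 = 20330 mm^2 = 0.020330 m^2
Weight = rho * A = 7850 * 0.020330 = 159.5905 kg/m

159.5905 kg/m


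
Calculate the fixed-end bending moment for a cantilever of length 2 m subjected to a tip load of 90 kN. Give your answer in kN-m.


For a cantilever with a point load at the free end:
M_max = P * L = 90 * 2 = 180 kN-m

180 kN-m


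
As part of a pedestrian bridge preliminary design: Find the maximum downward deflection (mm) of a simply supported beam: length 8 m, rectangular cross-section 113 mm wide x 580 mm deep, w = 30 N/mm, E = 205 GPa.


I = 113 * 580^3 / 12 = 1837304666.67 mm^4
L = 8000.0 mm, w = 30 N/mm, E = 205000.0 MPa
delta = 5 * w * L^4 / (384 * E * I)
= 5 * 30 * 8000.0^4 / (384 * 205000.0 * 1837304666.67)
= 4.248 mm

4.248 mm
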